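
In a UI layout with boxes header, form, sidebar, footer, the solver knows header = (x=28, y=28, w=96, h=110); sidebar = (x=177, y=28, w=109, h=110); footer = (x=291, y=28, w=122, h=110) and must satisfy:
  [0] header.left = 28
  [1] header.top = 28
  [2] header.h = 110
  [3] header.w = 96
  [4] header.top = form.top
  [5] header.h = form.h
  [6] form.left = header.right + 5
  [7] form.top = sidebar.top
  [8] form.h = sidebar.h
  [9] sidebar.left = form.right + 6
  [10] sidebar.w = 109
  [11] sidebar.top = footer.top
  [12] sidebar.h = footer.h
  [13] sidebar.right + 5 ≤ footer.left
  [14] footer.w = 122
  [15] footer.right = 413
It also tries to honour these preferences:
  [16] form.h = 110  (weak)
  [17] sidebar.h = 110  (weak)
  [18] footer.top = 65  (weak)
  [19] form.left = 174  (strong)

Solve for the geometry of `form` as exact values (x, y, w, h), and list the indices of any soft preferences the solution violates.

form = (x=129, y=28, w=42, h=110)
violated soft preferences: 18, 19

1. form.y = 28  [header.top = form.top]
2. form.h = 110  [header.h = form.h]
3. form.x = 129  [form.left = header.right + 5]
4. form.w = 42  [sidebar.left = form.right + 6]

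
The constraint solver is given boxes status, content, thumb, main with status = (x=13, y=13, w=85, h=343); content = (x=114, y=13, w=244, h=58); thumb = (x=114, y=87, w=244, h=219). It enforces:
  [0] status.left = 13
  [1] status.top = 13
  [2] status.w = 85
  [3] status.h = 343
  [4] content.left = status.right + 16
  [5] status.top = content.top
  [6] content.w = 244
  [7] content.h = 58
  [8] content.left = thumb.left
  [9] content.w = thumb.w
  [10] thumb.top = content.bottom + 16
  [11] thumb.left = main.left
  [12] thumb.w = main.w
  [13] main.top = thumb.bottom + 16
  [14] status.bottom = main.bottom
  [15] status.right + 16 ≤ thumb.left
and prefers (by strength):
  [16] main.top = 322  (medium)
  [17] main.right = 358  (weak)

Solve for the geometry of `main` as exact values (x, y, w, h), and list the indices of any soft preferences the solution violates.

1. main.x = 114  [thumb.left = main.left]
2. main.w = 244  [thumb.w = main.w]
3. main.y = 322  [main.top = thumb.bottom + 16]
4. main.h = 34  [status.bottom = main.bottom]

main = (x=114, y=322, w=244, h=34)
violated soft preferences: none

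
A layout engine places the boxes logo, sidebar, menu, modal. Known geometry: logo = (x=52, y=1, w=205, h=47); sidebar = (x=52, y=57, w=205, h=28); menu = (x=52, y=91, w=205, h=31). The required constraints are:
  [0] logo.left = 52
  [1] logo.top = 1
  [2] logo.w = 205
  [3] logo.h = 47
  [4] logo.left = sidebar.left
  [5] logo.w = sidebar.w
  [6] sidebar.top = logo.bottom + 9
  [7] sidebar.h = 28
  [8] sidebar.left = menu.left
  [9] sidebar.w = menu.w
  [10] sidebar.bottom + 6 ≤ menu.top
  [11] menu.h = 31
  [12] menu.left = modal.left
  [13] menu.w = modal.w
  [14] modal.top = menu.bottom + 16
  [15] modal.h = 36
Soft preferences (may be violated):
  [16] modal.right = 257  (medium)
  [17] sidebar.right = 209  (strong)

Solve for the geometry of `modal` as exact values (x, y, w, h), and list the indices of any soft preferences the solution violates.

modal = (x=52, y=138, w=205, h=36)
violated soft preferences: 17

1. modal.x = 52  [menu.left = modal.left]
2. modal.w = 205  [menu.w = modal.w]
3. modal.y = 138  [modal.top = menu.bottom + 16]
4. modal.h = 36  [modal.h = 36]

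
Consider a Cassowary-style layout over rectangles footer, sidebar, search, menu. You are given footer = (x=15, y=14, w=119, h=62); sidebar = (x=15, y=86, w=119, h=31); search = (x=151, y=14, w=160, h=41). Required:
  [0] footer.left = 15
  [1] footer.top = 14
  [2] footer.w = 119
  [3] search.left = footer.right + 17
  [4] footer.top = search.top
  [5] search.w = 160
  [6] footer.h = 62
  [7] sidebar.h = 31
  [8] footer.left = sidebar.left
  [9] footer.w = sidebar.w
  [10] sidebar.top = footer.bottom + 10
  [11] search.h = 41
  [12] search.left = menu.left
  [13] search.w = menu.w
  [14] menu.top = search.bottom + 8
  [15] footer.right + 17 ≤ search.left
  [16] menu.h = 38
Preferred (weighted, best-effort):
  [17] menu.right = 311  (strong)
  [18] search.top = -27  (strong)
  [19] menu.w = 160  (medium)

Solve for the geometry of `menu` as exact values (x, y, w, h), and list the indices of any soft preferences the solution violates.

1. menu.x = 151  [search.left = menu.left]
2. menu.w = 160  [search.w = menu.w]
3. menu.y = 63  [menu.top = search.bottom + 8]
4. menu.h = 38  [menu.h = 38]

menu = (x=151, y=63, w=160, h=38)
violated soft preferences: 18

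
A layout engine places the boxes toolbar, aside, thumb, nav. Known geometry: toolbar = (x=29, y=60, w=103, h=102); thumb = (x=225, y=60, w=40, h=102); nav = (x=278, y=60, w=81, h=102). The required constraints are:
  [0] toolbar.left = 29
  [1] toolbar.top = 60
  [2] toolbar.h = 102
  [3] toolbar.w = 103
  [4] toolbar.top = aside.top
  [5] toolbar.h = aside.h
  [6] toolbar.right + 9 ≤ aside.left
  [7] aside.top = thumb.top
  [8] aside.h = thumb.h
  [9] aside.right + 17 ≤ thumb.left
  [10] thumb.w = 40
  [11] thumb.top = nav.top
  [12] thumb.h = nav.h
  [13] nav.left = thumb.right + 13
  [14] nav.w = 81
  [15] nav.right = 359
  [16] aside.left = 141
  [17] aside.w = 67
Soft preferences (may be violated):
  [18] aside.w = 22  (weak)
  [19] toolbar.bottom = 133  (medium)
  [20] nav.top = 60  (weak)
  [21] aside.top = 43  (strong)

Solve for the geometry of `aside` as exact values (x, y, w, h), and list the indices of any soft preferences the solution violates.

1. aside.y = 60  [toolbar.top = aside.top]
2. aside.h = 102  [toolbar.h = aside.h]
3. aside.x = 141  [aside.left = 141]
4. aside.w = 67  [aside.w = 67]

aside = (x=141, y=60, w=67, h=102)
violated soft preferences: 18, 19, 21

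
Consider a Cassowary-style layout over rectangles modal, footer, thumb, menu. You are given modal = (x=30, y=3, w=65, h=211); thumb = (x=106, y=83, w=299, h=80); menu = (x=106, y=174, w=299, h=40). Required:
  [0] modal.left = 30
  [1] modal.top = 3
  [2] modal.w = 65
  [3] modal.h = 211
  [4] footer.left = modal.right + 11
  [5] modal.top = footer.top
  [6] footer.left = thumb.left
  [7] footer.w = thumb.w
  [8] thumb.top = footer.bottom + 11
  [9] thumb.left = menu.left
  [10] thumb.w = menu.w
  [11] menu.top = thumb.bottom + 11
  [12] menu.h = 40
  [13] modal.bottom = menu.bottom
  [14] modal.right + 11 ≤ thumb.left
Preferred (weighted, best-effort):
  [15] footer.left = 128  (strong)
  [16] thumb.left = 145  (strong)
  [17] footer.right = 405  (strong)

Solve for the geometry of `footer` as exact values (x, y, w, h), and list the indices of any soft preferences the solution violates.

footer = (x=106, y=3, w=299, h=69)
violated soft preferences: 15, 16

1. footer.x = 106  [footer.left = modal.right + 11]
2. footer.y = 3  [modal.top = footer.top]
3. footer.w = 299  [footer.w = thumb.w]
4. footer.h = 69  [thumb.top = footer.bottom + 11]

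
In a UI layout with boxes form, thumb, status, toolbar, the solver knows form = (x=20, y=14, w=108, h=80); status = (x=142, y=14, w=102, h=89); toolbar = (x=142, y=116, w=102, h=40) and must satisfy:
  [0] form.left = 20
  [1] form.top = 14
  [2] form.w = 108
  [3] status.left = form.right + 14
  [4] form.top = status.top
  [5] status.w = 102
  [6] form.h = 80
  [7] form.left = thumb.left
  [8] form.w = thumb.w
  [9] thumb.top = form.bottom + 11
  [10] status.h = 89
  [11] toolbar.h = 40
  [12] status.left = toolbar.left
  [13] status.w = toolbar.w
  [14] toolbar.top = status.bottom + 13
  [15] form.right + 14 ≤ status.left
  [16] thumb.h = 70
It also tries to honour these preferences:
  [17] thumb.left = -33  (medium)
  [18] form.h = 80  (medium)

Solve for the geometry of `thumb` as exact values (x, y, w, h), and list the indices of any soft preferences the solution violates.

thumb = (x=20, y=105, w=108, h=70)
violated soft preferences: 17

1. thumb.x = 20  [form.left = thumb.left]
2. thumb.w = 108  [form.w = thumb.w]
3. thumb.y = 105  [thumb.top = form.bottom + 11]
4. thumb.h = 70  [thumb.h = 70]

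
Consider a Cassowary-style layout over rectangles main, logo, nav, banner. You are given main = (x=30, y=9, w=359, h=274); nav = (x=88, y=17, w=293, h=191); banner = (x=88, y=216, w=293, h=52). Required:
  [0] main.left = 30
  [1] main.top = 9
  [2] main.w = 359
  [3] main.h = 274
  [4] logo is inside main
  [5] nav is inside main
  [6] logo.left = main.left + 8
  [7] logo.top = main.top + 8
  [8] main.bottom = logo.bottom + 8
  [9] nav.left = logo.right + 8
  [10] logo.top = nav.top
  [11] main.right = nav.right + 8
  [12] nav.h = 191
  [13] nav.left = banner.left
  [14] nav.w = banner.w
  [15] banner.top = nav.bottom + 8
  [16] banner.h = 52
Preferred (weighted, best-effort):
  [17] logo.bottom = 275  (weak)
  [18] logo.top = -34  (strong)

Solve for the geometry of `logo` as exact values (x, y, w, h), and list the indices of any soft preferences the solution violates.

1. logo.x = 38  [logo.left = main.left + 8]
2. logo.y = 17  [logo.top = main.top + 8]
3. logo.h = 258  [main.bottom = logo.bottom + 8]
4. logo.w = 42  [nav.left = logo.right + 8]

logo = (x=38, y=17, w=42, h=258)
violated soft preferences: 18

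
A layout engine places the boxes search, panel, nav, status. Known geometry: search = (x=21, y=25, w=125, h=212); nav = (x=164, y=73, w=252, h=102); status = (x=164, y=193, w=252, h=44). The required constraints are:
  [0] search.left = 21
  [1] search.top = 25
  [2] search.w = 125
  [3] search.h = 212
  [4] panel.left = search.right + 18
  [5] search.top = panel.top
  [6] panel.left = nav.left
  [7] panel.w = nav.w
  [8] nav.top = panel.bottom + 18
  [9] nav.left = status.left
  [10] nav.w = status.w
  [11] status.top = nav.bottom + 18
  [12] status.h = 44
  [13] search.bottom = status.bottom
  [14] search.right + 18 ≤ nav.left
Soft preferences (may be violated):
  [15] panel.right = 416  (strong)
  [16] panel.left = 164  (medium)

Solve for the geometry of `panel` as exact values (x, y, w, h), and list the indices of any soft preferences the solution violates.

1. panel.x = 164  [panel.left = search.right + 18]
2. panel.y = 25  [search.top = panel.top]
3. panel.w = 252  [panel.w = nav.w]
4. panel.h = 30  [nav.top = panel.bottom + 18]

panel = (x=164, y=25, w=252, h=30)
violated soft preferences: none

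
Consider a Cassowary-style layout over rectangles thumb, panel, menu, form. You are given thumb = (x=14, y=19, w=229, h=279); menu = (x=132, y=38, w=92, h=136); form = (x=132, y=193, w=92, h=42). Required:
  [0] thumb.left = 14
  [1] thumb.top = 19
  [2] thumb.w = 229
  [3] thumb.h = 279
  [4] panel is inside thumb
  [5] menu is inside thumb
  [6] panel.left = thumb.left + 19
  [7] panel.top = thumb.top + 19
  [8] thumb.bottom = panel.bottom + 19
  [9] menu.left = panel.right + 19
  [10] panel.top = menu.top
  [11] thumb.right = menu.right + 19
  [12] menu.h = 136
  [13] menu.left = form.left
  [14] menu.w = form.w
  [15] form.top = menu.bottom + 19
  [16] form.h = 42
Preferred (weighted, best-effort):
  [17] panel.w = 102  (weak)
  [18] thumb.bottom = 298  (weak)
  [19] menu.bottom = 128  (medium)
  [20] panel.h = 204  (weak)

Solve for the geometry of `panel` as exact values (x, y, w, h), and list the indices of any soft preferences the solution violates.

1. panel.x = 33  [panel.left = thumb.left + 19]
2. panel.y = 38  [panel.top = thumb.top + 19]
3. panel.h = 241  [thumb.bottom = panel.bottom + 19]
4. panel.w = 80  [menu.left = panel.right + 19]

panel = (x=33, y=38, w=80, h=241)
violated soft preferences: 17, 19, 20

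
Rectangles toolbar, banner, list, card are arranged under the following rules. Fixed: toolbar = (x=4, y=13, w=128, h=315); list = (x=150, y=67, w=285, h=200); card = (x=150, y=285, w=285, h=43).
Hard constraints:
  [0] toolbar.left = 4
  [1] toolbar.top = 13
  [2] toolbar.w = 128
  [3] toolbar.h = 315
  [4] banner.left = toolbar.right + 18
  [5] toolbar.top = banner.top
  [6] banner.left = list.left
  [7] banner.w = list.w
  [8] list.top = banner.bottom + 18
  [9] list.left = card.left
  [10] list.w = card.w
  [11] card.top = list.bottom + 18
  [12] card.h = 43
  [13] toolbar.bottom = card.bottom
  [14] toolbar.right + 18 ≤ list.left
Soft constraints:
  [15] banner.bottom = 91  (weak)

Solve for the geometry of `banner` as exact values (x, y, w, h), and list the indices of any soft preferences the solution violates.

banner = (x=150, y=13, w=285, h=36)
violated soft preferences: 15

1. banner.x = 150  [banner.left = toolbar.right + 18]
2. banner.y = 13  [toolbar.top = banner.top]
3. banner.w = 285  [banner.w = list.w]
4. banner.h = 36  [list.top = banner.bottom + 18]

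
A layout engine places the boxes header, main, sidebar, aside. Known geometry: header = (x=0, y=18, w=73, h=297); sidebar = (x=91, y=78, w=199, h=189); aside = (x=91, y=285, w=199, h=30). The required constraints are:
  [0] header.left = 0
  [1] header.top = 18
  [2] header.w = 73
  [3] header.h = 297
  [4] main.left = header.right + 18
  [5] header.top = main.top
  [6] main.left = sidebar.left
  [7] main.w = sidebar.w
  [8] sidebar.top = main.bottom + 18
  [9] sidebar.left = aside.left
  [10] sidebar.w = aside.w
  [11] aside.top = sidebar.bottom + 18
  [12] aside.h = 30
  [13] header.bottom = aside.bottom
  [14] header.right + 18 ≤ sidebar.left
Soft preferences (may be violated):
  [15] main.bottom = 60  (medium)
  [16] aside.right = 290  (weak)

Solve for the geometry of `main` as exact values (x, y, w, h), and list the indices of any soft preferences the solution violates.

1. main.x = 91  [main.left = header.right + 18]
2. main.y = 18  [header.top = main.top]
3. main.w = 199  [main.w = sidebar.w]
4. main.h = 42  [sidebar.top = main.bottom + 18]

main = (x=91, y=18, w=199, h=42)
violated soft preferences: none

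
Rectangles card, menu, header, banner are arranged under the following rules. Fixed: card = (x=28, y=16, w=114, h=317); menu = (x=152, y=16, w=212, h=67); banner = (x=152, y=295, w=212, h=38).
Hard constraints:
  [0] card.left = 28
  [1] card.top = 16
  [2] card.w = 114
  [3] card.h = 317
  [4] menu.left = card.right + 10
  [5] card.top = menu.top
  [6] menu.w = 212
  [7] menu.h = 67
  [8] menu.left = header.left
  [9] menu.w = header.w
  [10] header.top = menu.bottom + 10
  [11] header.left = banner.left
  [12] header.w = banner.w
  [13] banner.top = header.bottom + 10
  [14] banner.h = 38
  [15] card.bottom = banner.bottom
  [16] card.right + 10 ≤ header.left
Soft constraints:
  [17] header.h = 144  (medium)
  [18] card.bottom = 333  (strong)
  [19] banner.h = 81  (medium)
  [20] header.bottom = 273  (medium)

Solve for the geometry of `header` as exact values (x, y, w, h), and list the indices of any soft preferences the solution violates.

header = (x=152, y=93, w=212, h=192)
violated soft preferences: 17, 19, 20

1. header.x = 152  [menu.left = header.left]
2. header.w = 212  [menu.w = header.w]
3. header.y = 93  [header.top = menu.bottom + 10]
4. header.h = 192  [banner.top = header.bottom + 10]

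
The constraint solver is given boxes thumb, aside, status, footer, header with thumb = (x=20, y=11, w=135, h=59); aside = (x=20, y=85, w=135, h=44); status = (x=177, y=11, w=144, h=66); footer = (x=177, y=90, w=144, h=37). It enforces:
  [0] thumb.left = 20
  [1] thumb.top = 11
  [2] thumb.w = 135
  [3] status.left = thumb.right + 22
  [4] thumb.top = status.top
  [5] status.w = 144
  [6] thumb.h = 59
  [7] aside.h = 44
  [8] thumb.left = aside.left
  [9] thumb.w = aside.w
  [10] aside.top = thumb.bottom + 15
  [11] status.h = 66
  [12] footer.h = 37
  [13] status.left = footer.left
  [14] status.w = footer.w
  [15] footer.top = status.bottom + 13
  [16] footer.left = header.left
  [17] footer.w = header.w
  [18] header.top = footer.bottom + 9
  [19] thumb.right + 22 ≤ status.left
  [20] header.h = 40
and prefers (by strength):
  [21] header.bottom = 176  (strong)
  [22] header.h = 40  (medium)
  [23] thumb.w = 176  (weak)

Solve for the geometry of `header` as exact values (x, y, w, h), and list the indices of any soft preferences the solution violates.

1. header.x = 177  [footer.left = header.left]
2. header.w = 144  [footer.w = header.w]
3. header.y = 136  [header.top = footer.bottom + 9]
4. header.h = 40  [header.h = 40]

header = (x=177, y=136, w=144, h=40)
violated soft preferences: 23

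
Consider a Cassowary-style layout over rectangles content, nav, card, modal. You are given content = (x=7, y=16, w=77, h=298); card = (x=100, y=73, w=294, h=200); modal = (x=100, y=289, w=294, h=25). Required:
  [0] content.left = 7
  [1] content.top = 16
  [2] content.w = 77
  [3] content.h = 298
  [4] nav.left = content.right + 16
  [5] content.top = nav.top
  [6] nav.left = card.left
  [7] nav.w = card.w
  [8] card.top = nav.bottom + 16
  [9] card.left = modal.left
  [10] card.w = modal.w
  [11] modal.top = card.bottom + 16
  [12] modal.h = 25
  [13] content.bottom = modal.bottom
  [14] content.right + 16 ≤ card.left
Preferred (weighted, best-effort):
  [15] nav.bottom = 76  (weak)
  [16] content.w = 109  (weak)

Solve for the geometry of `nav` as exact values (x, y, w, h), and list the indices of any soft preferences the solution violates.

1. nav.x = 100  [nav.left = content.right + 16]
2. nav.y = 16  [content.top = nav.top]
3. nav.w = 294  [nav.w = card.w]
4. nav.h = 41  [card.top = nav.bottom + 16]

nav = (x=100, y=16, w=294, h=41)
violated soft preferences: 15, 16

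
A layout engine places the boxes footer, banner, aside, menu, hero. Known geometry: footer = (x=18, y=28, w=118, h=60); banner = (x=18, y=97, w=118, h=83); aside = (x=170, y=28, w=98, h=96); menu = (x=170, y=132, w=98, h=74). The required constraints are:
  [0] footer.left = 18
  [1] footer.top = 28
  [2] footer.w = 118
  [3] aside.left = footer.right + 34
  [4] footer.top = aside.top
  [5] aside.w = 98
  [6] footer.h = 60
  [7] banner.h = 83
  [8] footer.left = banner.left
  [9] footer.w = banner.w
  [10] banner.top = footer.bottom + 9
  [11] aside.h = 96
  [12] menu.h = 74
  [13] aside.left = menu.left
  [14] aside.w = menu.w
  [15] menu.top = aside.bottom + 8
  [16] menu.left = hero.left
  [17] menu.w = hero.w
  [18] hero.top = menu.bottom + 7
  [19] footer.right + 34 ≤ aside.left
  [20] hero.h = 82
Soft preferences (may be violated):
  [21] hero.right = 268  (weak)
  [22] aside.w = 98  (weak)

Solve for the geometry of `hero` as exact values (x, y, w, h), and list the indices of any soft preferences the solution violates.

hero = (x=170, y=213, w=98, h=82)
violated soft preferences: none

1. hero.x = 170  [menu.left = hero.left]
2. hero.w = 98  [menu.w = hero.w]
3. hero.y = 213  [hero.top = menu.bottom + 7]
4. hero.h = 82  [hero.h = 82]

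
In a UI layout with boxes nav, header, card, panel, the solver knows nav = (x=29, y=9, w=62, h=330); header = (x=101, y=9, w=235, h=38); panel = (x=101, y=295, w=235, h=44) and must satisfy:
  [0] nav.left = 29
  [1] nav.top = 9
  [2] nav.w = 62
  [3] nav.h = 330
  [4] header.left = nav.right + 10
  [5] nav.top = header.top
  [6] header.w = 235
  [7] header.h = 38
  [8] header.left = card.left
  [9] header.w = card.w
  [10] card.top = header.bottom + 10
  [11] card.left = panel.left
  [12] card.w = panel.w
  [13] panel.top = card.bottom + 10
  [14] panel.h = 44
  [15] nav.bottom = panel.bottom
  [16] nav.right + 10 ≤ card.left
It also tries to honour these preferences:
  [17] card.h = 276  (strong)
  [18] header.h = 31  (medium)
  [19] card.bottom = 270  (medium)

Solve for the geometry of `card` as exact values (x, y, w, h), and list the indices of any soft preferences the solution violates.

1. card.x = 101  [header.left = card.left]
2. card.w = 235  [header.w = card.w]
3. card.y = 57  [card.top = header.bottom + 10]
4. card.h = 228  [panel.top = card.bottom + 10]

card = (x=101, y=57, w=235, h=228)
violated soft preferences: 17, 18, 19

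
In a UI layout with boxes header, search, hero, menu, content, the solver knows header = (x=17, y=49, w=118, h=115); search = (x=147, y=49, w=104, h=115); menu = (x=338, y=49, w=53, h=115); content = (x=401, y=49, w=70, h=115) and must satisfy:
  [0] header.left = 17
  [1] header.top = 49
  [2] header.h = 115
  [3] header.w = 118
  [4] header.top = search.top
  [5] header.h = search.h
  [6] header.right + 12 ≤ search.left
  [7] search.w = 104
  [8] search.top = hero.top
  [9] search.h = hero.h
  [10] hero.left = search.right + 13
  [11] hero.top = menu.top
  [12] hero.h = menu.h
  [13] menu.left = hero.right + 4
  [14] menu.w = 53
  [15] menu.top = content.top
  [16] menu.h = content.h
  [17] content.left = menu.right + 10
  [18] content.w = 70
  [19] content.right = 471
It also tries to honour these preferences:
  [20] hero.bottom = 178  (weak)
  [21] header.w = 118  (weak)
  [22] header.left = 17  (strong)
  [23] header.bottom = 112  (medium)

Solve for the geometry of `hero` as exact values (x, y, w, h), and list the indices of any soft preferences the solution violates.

hero = (x=264, y=49, w=70, h=115)
violated soft preferences: 20, 23

1. hero.y = 49  [search.top = hero.top]
2. hero.h = 115  [search.h = hero.h]
3. hero.x = 264  [hero.left = search.right + 13]
4. hero.w = 70  [menu.left = hero.right + 4]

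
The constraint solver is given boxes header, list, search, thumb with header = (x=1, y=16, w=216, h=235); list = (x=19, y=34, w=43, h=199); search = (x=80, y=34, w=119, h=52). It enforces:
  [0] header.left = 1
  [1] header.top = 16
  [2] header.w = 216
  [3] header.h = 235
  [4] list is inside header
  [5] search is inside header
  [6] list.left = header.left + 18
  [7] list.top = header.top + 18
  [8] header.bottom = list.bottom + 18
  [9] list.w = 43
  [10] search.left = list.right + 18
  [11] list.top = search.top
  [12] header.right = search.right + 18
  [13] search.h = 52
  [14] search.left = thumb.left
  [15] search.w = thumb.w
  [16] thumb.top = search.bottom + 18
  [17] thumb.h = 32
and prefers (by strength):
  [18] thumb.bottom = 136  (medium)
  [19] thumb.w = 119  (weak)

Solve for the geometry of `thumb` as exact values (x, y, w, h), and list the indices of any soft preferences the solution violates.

thumb = (x=80, y=104, w=119, h=32)
violated soft preferences: none

1. thumb.x = 80  [search.left = thumb.left]
2. thumb.w = 119  [search.w = thumb.w]
3. thumb.y = 104  [thumb.top = search.bottom + 18]
4. thumb.h = 32  [thumb.h = 32]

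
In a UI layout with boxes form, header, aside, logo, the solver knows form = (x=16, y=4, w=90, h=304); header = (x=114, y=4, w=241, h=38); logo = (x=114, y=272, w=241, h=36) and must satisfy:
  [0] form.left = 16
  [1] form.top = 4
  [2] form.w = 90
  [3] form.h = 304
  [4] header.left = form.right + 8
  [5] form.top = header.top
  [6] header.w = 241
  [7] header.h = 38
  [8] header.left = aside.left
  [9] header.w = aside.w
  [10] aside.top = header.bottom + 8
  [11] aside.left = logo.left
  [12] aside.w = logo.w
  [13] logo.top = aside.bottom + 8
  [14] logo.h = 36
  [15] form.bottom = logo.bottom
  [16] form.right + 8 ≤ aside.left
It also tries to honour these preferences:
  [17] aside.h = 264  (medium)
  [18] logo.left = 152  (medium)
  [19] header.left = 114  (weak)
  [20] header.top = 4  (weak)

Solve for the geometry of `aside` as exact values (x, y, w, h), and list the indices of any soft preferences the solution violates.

aside = (x=114, y=50, w=241, h=214)
violated soft preferences: 17, 18

1. aside.x = 114  [header.left = aside.left]
2. aside.w = 241  [header.w = aside.w]
3. aside.y = 50  [aside.top = header.bottom + 8]
4. aside.h = 214  [logo.top = aside.bottom + 8]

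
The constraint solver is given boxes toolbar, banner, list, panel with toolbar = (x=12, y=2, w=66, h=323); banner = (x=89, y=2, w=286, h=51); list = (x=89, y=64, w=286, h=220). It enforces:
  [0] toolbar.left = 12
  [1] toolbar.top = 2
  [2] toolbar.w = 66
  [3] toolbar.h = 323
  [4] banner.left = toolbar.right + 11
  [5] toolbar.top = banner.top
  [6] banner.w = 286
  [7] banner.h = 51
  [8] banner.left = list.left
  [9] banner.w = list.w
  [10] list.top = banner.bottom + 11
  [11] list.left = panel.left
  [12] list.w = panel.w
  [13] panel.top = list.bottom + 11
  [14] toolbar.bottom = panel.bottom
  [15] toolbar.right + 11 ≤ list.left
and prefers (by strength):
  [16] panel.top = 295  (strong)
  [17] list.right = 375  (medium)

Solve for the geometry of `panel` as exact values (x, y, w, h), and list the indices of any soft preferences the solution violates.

panel = (x=89, y=295, w=286, h=30)
violated soft preferences: none

1. panel.x = 89  [list.left = panel.left]
2. panel.w = 286  [list.w = panel.w]
3. panel.y = 295  [panel.top = list.bottom + 11]
4. panel.h = 30  [toolbar.bottom = panel.bottom]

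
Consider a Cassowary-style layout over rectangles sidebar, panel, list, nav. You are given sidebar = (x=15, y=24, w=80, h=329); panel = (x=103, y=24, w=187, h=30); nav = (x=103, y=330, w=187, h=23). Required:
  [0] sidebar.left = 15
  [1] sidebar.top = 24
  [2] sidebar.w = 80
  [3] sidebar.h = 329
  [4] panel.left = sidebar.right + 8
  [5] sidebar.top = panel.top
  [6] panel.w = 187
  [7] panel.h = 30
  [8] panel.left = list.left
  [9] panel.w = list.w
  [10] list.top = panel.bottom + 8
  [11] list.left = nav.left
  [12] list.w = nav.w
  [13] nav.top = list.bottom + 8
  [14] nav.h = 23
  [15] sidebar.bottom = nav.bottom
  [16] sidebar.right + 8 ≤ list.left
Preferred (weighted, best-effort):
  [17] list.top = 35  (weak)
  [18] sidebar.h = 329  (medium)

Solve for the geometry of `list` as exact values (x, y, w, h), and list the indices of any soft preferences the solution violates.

list = (x=103, y=62, w=187, h=260)
violated soft preferences: 17

1. list.x = 103  [panel.left = list.left]
2. list.w = 187  [panel.w = list.w]
3. list.y = 62  [list.top = panel.bottom + 8]
4. list.h = 260  [nav.top = list.bottom + 8]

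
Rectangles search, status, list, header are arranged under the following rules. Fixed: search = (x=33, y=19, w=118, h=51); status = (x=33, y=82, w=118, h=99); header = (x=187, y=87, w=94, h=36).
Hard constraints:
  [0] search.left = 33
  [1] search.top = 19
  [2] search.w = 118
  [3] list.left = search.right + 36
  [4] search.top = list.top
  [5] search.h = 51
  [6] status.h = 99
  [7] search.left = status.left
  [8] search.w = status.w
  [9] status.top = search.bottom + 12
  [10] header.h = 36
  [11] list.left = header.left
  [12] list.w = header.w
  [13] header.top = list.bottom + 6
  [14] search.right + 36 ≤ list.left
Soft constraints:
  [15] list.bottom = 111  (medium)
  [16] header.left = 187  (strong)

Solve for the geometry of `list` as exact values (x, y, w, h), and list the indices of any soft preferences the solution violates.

list = (x=187, y=19, w=94, h=62)
violated soft preferences: 15

1. list.x = 187  [list.left = search.right + 36]
2. list.y = 19  [search.top = list.top]
3. list.w = 94  [list.w = header.w]
4. list.h = 62  [header.top = list.bottom + 6]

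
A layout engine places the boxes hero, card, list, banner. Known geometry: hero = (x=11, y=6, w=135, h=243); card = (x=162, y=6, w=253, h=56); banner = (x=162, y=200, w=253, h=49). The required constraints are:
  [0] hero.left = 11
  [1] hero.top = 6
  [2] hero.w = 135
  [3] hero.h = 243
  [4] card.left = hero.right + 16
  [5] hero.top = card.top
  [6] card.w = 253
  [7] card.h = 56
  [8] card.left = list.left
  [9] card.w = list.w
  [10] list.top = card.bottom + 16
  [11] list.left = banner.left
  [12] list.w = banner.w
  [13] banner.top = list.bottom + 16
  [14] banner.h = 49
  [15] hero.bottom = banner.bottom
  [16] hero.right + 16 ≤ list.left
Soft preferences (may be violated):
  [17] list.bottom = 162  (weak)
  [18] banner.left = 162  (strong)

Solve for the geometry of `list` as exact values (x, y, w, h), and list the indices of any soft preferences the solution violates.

list = (x=162, y=78, w=253, h=106)
violated soft preferences: 17

1. list.x = 162  [card.left = list.left]
2. list.w = 253  [card.w = list.w]
3. list.y = 78  [list.top = card.bottom + 16]
4. list.h = 106  [banner.top = list.bottom + 16]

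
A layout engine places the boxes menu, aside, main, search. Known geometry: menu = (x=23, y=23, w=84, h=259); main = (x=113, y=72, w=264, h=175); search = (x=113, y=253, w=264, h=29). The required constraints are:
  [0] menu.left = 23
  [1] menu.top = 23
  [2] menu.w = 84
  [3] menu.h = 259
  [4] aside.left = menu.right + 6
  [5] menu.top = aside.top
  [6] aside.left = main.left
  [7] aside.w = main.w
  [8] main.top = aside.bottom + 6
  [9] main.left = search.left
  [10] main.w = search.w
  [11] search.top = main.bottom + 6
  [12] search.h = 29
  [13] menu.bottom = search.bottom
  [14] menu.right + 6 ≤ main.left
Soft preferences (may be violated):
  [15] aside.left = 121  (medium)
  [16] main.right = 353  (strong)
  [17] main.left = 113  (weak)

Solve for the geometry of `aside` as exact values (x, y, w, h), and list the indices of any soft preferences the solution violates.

aside = (x=113, y=23, w=264, h=43)
violated soft preferences: 15, 16

1. aside.x = 113  [aside.left = menu.right + 6]
2. aside.y = 23  [menu.top = aside.top]
3. aside.w = 264  [aside.w = main.w]
4. aside.h = 43  [main.top = aside.bottom + 6]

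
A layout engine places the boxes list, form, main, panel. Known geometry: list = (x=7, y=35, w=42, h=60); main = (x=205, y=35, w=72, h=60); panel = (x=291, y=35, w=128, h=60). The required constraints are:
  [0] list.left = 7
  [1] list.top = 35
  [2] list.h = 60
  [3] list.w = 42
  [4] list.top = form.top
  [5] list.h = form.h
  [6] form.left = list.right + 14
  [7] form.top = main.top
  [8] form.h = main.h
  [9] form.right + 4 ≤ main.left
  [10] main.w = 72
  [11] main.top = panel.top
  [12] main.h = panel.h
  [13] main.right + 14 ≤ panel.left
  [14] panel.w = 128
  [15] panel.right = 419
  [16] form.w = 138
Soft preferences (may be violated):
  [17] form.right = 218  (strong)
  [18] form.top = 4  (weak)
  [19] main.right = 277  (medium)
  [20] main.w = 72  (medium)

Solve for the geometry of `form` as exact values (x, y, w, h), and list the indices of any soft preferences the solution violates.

form = (x=63, y=35, w=138, h=60)
violated soft preferences: 17, 18

1. form.y = 35  [list.top = form.top]
2. form.h = 60  [list.h = form.h]
3. form.x = 63  [form.left = list.right + 14]
4. form.w = 138  [form.w = 138]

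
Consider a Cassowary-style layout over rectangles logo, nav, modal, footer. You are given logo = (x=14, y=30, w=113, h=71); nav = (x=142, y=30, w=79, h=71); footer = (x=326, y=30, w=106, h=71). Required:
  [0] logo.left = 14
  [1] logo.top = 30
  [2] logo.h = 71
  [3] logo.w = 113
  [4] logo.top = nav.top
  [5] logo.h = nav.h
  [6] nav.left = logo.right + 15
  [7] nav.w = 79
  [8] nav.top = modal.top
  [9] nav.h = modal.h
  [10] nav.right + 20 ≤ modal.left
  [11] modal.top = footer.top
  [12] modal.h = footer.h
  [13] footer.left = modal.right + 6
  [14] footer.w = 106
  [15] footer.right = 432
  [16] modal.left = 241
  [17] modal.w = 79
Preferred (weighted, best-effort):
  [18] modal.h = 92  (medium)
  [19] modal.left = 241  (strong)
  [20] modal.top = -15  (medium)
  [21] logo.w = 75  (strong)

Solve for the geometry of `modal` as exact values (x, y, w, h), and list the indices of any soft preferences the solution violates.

1. modal.y = 30  [nav.top = modal.top]
2. modal.h = 71  [nav.h = modal.h]
3. modal.x = 241  [modal.left = 241]
4. modal.w = 79  [modal.w = 79]

modal = (x=241, y=30, w=79, h=71)
violated soft preferences: 18, 20, 21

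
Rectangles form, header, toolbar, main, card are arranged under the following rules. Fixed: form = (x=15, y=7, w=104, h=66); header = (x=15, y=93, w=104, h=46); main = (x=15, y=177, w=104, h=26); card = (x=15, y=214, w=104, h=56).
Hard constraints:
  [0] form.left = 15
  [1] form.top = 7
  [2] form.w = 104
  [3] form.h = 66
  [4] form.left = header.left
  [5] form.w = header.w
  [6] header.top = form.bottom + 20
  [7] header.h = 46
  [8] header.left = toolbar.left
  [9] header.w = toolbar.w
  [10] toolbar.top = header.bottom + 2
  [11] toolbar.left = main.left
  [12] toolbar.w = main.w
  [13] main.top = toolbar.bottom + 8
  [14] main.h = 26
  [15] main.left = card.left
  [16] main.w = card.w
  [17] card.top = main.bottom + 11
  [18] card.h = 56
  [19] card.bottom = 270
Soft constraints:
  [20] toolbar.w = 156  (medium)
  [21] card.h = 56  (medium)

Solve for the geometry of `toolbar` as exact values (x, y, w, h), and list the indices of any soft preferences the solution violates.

1. toolbar.x = 15  [header.left = toolbar.left]
2. toolbar.w = 104  [header.w = toolbar.w]
3. toolbar.y = 141  [toolbar.top = header.bottom + 2]
4. toolbar.h = 28  [main.top = toolbar.bottom + 8]

toolbar = (x=15, y=141, w=104, h=28)
violated soft preferences: 20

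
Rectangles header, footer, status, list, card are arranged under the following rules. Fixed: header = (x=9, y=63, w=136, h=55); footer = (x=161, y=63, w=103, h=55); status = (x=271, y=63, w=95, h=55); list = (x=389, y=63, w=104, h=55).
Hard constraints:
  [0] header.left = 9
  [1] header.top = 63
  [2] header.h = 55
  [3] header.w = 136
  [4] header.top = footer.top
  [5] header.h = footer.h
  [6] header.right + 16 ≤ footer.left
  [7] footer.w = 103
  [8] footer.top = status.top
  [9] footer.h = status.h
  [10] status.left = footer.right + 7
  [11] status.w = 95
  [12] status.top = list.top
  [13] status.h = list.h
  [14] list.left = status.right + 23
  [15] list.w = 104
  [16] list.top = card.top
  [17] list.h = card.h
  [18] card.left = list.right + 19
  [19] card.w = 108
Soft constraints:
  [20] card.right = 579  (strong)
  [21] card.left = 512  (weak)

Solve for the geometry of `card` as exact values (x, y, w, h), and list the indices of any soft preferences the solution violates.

1. card.y = 63  [list.top = card.top]
2. card.h = 55  [list.h = card.h]
3. card.x = 512  [card.left = list.right + 19]
4. card.w = 108  [card.w = 108]

card = (x=512, y=63, w=108, h=55)
violated soft preferences: 20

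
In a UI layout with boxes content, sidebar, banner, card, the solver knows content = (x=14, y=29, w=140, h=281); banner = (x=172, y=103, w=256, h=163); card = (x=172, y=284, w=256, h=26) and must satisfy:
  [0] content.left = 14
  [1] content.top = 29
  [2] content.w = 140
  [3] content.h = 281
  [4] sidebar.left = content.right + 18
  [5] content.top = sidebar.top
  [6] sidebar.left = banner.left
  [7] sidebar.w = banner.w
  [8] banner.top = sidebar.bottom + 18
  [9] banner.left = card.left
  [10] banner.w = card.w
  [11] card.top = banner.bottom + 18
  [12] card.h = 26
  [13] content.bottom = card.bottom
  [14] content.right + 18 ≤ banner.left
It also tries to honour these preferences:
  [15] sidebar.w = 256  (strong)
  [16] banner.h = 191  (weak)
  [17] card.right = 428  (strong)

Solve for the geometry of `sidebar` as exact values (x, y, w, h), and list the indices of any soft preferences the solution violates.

1. sidebar.x = 172  [sidebar.left = content.right + 18]
2. sidebar.y = 29  [content.top = sidebar.top]
3. sidebar.w = 256  [sidebar.w = banner.w]
4. sidebar.h = 56  [banner.top = sidebar.bottom + 18]

sidebar = (x=172, y=29, w=256, h=56)
violated soft preferences: 16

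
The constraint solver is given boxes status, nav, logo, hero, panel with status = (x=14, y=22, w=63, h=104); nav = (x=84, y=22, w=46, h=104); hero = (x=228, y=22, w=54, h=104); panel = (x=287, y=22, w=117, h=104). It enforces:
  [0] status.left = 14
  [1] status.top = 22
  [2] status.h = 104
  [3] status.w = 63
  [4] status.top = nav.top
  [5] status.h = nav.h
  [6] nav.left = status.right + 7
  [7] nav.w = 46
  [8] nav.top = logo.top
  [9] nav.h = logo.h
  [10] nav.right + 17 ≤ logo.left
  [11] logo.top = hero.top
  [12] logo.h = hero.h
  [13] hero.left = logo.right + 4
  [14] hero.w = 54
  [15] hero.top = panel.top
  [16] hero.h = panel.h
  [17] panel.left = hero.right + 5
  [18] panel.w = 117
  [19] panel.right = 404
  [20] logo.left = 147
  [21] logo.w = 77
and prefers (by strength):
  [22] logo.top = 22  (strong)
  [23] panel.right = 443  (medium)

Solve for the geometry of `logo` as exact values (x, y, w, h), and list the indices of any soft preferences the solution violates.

1. logo.y = 22  [nav.top = logo.top]
2. logo.h = 104  [nav.h = logo.h]
3. logo.x = 147  [logo.left = 147]
4. logo.w = 77  [logo.w = 77]

logo = (x=147, y=22, w=77, h=104)
violated soft preferences: 23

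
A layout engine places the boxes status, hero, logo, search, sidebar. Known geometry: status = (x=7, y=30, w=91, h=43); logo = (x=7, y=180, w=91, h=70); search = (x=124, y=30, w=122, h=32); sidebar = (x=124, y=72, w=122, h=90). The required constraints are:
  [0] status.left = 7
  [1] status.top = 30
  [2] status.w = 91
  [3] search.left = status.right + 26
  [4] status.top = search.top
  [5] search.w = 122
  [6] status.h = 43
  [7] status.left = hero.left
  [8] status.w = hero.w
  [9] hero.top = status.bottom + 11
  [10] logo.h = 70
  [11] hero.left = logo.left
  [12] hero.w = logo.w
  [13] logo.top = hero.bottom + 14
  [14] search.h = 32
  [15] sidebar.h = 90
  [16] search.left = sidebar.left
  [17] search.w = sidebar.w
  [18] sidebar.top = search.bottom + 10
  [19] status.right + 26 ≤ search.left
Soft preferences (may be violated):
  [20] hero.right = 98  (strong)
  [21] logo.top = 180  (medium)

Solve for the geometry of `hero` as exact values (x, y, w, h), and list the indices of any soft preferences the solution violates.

hero = (x=7, y=84, w=91, h=82)
violated soft preferences: none

1. hero.x = 7  [status.left = hero.left]
2. hero.w = 91  [status.w = hero.w]
3. hero.y = 84  [hero.top = status.bottom + 11]
4. hero.h = 82  [logo.top = hero.bottom + 14]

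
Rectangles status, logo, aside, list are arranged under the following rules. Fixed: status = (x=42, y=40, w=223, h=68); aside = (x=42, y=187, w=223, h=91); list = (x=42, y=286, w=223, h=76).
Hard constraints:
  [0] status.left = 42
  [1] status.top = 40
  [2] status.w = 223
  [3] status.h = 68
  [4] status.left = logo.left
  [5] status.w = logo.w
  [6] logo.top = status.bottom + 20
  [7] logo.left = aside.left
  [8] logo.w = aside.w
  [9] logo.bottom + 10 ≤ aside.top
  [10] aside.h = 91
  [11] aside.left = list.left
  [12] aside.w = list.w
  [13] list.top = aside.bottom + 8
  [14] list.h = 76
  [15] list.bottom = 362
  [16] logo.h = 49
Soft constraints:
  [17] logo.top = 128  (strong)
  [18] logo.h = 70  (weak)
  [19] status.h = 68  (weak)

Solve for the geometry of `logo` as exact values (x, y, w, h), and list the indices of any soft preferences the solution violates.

logo = (x=42, y=128, w=223, h=49)
violated soft preferences: 18

1. logo.x = 42  [status.left = logo.left]
2. logo.w = 223  [status.w = logo.w]
3. logo.y = 128  [logo.top = status.bottom + 20]
4. logo.h = 49  [logo.h = 49]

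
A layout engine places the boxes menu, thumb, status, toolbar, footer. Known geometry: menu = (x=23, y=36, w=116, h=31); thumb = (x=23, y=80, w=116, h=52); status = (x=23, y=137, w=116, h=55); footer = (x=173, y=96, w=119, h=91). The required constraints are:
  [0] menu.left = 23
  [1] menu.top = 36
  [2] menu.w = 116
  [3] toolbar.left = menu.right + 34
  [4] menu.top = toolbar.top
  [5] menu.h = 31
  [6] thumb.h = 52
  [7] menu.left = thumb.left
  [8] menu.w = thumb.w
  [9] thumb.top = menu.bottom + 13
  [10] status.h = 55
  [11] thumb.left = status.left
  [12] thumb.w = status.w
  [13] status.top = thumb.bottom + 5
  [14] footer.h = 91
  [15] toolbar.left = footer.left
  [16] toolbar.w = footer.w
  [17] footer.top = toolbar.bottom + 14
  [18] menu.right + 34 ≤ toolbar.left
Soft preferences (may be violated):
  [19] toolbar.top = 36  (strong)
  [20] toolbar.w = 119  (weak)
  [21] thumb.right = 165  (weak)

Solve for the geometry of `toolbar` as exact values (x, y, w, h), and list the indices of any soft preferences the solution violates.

toolbar = (x=173, y=36, w=119, h=46)
violated soft preferences: 21

1. toolbar.x = 173  [toolbar.left = menu.right + 34]
2. toolbar.y = 36  [menu.top = toolbar.top]
3. toolbar.w = 119  [toolbar.w = footer.w]
4. toolbar.h = 46  [footer.top = toolbar.bottom + 14]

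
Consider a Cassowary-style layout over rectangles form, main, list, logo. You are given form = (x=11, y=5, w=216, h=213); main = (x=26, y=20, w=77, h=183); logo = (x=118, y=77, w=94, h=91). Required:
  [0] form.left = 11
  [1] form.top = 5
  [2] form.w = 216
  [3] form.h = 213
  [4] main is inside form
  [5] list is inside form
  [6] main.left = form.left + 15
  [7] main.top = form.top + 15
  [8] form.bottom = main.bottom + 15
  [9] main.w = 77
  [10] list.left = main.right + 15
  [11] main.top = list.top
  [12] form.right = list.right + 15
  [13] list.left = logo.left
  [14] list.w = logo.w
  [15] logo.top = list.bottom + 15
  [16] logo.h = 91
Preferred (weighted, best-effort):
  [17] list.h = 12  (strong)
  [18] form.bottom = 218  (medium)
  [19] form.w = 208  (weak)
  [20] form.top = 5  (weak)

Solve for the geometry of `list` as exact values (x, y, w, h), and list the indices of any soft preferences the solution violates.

list = (x=118, y=20, w=94, h=42)
violated soft preferences: 17, 19

1. list.x = 118  [list.left = main.right + 15]
2. list.y = 20  [main.top = list.top]
3. list.w = 94  [form.right = list.right + 15]
4. list.h = 42  [logo.top = list.bottom + 15]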